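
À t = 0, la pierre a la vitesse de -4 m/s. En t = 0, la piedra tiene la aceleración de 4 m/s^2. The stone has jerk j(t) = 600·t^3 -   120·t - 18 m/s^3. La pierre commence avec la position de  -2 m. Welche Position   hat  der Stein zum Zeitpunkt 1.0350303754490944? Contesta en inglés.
We must find the integral of our jerk equation j(t) = 600·t^3 - 120·t - 18 3 times. Taking ∫j(t)dt and applying a(0) = 4, we find a(t) = 150·t^4 - 60·t^2 - 18·t + 4. The antiderivative of acceleration, with v(0) = -4, gives velocity: v(t) = 30·t^5 - 20·t^3 - 9·t^2 + 4·t - 4. Integrating velocity and using the initial condition x(0) = -2, we get x(t) = 5·t^6 - 5·t^4 - 3·t^3 + 2·t^2 - 4·t - 2. We have position x(t) = 5·t^6 - 5·t^4 - 3·t^3 + 2·t^2 - 4·t - 2. Substituting t = 1.0350303754490944: x(1.0350303754490944) = -6.91492181221330.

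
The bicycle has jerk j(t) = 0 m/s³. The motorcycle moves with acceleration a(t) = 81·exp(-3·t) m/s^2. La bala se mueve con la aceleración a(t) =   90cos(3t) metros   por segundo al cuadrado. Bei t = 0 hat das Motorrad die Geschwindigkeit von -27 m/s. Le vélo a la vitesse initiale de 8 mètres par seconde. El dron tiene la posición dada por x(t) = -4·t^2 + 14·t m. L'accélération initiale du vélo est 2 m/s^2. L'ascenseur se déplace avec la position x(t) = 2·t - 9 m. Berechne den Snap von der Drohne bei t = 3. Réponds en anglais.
Starting from position x(t) = -4·t^2 + 14·t, we take 4 derivatives. The derivative of position gives velocity: v(t) = 14 - 8·t. The derivative of velocity gives acceleration: a(t) = -8. Taking d/dt of a(t), we find j(t) = 0. The derivative of jerk gives snap: s(t) = 0. We have snap s(t) = 0. Substituting t = 3: s(3) = 0.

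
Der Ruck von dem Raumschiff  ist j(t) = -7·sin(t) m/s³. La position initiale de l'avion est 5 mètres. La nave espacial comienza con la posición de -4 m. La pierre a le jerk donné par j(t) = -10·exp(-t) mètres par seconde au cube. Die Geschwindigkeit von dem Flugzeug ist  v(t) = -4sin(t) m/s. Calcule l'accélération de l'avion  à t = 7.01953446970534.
Pour résoudre ceci, nous devons prendre 1 dérivée de notre équation de la vitesse v(t) = -4·sin(t). En dérivant la vitesse, nous obtenons l'accélération: a(t) = -4·cos(t). De l'équation de l'accélération a(t) = -4·cos(t), nous substituons t = 7.01953446970534 pour obtenir a = -2.96370138984574.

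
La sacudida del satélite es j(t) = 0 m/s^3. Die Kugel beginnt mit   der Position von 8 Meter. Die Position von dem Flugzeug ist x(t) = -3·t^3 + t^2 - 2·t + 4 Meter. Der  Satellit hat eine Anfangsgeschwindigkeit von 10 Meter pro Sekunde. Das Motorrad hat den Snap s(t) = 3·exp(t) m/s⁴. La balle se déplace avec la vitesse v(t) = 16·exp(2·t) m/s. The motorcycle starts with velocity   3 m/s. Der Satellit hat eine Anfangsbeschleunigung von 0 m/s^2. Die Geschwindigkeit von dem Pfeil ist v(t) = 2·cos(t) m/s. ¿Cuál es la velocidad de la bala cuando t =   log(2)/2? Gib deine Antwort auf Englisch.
Using v(t) = 16·exp(2·t) and substituting t = log(2)/2, we find v = 32.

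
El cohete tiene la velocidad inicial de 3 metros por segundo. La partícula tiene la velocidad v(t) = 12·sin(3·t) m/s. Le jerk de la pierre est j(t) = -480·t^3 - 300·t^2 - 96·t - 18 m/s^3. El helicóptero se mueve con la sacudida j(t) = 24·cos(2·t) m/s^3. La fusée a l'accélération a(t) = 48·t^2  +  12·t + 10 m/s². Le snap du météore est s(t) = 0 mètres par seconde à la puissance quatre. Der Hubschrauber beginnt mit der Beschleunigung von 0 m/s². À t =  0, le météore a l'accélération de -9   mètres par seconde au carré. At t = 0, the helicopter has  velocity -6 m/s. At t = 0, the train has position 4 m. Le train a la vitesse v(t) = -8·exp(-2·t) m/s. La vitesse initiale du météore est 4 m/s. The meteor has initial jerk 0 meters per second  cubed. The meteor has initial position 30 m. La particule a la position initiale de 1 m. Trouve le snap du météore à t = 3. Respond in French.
De l'équation du snap s(t) = 0, nous substituons t = 3 pour obtenir s = 0.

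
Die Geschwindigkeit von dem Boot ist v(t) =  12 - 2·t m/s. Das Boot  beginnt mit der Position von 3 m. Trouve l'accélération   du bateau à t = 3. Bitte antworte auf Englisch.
We must differentiate our velocity equation v(t) = 12 - 2·t 1 time. Taking d/dt of v(t), we find a(t) = -2. We have acceleration a(t) = -2. Substituting t = 3: a(3) = -2.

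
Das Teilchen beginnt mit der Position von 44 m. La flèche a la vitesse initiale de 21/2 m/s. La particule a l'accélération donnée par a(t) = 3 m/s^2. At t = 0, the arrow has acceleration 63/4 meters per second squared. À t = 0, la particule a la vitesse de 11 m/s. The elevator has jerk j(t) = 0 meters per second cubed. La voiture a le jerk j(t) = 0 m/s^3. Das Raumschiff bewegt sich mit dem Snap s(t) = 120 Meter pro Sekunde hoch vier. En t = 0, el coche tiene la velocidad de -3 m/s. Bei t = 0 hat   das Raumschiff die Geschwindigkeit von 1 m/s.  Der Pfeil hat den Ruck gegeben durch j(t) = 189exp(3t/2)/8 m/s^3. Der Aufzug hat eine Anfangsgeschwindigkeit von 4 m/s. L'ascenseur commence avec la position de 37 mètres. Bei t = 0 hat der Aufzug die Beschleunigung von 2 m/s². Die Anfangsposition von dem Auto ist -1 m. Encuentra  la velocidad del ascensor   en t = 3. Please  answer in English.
We need to integrate our jerk equation j(t) = 0 2 times. Taking ∫j(t)dt and applying a(0) = 2, we find a(t) = 2. The integral of acceleration is velocity. Using v(0) = 4, we get v(t) = 2·t + 4. Using v(t) = 2·t + 4 and substituting t = 3, we find v = 10.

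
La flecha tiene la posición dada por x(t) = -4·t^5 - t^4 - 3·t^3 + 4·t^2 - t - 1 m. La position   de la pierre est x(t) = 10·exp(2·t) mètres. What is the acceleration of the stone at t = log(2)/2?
Starting from position x(t) = 10·exp(2·t), we take 2 derivatives. Taking d/dt of x(t), we find v(t) = 20·exp(2·t). The derivative of velocity gives acceleration: a(t) = 40·exp(2·t). Using a(t) = 40·exp(2·t) and substituting t = log(2)/2, we find a = 80.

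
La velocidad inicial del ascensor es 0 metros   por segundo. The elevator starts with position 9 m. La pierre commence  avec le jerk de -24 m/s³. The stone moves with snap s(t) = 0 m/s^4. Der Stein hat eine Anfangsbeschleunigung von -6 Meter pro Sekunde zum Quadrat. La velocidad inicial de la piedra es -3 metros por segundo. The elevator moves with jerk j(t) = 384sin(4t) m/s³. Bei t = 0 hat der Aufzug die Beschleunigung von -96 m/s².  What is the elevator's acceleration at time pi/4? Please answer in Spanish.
Partiendo de la sacudida j(t) = 384·sin(4·t), tomamos 1 antiderivada. La integral de la sacudida es la aceleración. Usando a(0) = -96, obtenemos a(t) = -96·cos(4·t). De la ecuación de la aceleración a(t) = -96·cos(4·t), sustituimos t = pi/4 para obtener a = 96.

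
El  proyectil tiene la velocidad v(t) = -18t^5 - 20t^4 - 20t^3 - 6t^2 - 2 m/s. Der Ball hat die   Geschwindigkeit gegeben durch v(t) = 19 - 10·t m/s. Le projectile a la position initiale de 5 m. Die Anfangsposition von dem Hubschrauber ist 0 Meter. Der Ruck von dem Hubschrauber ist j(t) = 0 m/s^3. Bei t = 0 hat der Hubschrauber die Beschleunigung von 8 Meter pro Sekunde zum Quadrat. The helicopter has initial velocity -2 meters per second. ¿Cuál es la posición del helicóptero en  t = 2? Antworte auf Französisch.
Nous devons intégrer notre équation du jerk j(t) = 0 3 fois. La primitive du jerk, avec a(0) = 8, donne l'accélération: a(t) = 8. La primitive de l'accélération, avec v(0) = -2, donne la vitesse: v(t) = 8·t - 2. La primitive de la vitesse, avec x(0) = 0, donne la position: x(t) = 4·t^2 - 2·t. De l'équation de la position x(t) = 4·t^2 - 2·t, nous substituons t = 2 pour obtenir x = 12.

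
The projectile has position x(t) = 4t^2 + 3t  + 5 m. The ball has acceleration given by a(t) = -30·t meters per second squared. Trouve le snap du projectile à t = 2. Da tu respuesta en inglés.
We must differentiate our position equation x(t) = 4·t^2 + 3·t + 5 4 times. The derivative of position gives velocity: v(t) = 8·t + 3. Taking d/dt of v(t), we find a(t) = 8. Differentiating acceleration, we get jerk: j(t) = 0. Taking d/dt of j(t), we find s(t) = 0. Using s(t) = 0 and substituting t = 2, we find s = 0.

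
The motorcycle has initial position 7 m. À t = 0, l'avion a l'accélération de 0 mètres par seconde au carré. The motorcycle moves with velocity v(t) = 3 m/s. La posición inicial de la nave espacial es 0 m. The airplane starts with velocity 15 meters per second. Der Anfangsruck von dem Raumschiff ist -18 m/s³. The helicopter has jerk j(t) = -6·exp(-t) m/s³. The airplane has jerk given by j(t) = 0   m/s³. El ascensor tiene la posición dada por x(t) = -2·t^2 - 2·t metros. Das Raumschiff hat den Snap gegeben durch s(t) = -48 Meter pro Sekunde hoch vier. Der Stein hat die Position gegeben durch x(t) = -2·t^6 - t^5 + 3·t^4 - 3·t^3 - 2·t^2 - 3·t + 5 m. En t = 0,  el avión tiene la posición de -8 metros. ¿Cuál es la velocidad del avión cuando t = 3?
Necesitamos integrar nuestra ecuación de la sacudida j(t) = 0 2 veces. Tomando ∫j(t)dt y aplicando a(0) = 0, encontramos a(t) = 0. Tomando ∫a(t)dt y aplicando v(0) = 15, encontramos v(t) = 15. De la ecuación de la velocidad v(t) = 15, sustituimos t = 3 para obtener v = 15.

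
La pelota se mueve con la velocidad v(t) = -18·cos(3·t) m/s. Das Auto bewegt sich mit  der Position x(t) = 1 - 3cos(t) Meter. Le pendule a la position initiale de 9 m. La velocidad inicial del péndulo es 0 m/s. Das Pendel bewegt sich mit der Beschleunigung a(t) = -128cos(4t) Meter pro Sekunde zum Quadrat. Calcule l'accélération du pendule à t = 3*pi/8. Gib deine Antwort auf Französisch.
Nous avons l'accélération a(t) = -128·cos(4·t). En substituant t = 3*pi/8: a(3*pi/8) = 0.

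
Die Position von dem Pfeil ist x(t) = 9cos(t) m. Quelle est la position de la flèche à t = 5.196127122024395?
Nous avons la position x(t) = 9·cos(t). En substituant t = 5.196127122024395: x(5.196127122024395) = 4.18582488686091.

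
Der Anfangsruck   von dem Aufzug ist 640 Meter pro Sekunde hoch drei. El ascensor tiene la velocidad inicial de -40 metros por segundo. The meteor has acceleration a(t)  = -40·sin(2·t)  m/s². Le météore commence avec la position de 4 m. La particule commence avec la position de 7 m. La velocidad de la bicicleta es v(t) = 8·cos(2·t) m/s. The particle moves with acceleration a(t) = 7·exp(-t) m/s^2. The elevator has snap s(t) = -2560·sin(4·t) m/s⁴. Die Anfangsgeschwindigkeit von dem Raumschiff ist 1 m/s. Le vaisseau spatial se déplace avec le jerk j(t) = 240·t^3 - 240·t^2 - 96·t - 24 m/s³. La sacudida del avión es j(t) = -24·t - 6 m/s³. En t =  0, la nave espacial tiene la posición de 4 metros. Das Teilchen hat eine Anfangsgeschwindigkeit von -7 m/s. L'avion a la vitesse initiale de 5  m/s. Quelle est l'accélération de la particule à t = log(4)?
En utilisant a(t) = 7·exp(-t) et en substituant t = log(4), nous trouvons a = 7/4.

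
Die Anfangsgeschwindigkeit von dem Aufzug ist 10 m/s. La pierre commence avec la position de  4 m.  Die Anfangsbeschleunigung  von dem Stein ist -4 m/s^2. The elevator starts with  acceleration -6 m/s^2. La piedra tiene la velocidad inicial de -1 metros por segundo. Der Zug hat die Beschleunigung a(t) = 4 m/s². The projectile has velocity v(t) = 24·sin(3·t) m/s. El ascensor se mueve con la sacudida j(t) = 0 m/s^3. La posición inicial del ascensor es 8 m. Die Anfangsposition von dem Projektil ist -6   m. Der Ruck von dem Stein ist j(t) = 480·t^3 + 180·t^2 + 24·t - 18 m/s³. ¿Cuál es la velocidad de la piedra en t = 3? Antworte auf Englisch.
We need to integrate our jerk equation j(t) = 480·t^3 + 180·t^2 + 24·t - 18 2 times. The integral of jerk is acceleration. Using a(0) = -4, we get a(t) = 120·t^4 + 60·t^3 + 12·t^2 - 18·t - 4. Integrating acceleration and using the initial condition v(0) = -1, we get v(t) = 24·t^5 + 15·t^4 + 4·t^3 - 9·t^2 - 4·t - 1. Using v(t) = 24·t^5 + 15·t^4 + 4·t^3 - 9·t^2 - 4·t - 1 and substituting t = 3, we find v = 7061.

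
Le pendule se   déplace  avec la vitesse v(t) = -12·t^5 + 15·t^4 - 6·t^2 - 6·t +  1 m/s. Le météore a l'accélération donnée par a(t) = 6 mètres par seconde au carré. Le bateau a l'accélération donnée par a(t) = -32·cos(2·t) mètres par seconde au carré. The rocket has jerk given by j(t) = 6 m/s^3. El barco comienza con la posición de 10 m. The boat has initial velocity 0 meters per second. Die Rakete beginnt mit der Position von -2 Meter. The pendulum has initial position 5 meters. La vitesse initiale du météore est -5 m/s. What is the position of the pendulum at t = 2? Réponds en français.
Nous devons trouver la primitive de notre équation de la vitesse v(t) = -12·t^5 + 15·t^4 - 6·t^2 - 6·t + 1 1 fois. En prenant ∫v(t)dt et en appliquant x(0) = 5, nous trouvons x(t) = -2·t^6 + 3·t^5 - 2·t^3 - 3·t^2 + t + 5. En utilisant x(t) = -2·t^6 + 3·t^5 - 2·t^3 - 3·t^2 + t + 5 et en substituant t = 2, nous trouvons x = -53.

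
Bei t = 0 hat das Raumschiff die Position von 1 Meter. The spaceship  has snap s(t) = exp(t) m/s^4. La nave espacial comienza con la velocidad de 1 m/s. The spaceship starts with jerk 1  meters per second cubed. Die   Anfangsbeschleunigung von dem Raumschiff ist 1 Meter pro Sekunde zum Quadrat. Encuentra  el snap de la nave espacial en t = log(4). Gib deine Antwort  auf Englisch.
We have snap s(t) = exp(t). Substituting t = log(4): s(log(4)) = 4.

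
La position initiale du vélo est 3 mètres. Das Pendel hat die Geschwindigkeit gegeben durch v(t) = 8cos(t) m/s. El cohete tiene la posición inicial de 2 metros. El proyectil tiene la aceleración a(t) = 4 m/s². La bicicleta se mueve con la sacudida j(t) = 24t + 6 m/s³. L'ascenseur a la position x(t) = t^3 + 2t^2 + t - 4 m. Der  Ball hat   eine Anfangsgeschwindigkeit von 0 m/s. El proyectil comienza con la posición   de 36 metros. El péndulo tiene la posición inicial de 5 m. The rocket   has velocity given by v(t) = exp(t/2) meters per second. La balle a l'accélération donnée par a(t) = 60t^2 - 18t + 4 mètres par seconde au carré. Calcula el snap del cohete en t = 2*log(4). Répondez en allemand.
Um dies zu lösen, müssen wir 3 Ableitungen unserer Gleichung für die Geschwindigkeit v(t) = exp(t/2) nehmen. Die Ableitung von der Geschwindigkeit ergibt die Beschleunigung: a(t) = exp(t/2)/2. Durch Ableiten von der Beschleunigung erhalten wir den Ruck: j(t) = exp(t/2)/4. Die Ableitung von dem Ruck ergibt den Snap: s(t) = exp(t/2)/8. Mit s(t) = exp(t/2)/8 und Einsetzen von t = 2*log(4), finden wir s = 1/2.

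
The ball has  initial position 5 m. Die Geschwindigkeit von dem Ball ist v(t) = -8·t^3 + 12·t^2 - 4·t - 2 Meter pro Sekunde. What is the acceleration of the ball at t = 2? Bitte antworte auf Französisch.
Pour résoudre ceci, nous devons prendre 1 dérivée de notre équation de la vitesse v(t) = -8·t^3 + 12·t^2 - 4·t - 2. En dérivant la vitesse, nous obtenons l'accélération: a(t) = -24·t^2 + 24·t - 4. Nous avons l'accélération a(t) = -24·t^2 + 24·t - 4. En substituant t = 2: a(2) = -52.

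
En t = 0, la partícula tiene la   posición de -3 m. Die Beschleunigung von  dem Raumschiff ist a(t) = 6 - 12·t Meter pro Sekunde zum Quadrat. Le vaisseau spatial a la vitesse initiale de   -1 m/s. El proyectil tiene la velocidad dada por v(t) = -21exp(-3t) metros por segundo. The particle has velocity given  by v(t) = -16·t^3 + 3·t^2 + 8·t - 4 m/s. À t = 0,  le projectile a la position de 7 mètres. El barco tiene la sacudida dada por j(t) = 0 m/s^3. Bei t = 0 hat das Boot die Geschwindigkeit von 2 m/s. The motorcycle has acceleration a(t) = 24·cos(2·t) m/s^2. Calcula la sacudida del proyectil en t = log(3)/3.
Para resolver esto, necesitamos tomar 2 derivadas de nuestra ecuación de la velocidad v(t) = -21·exp(-3·t). Tomando d/dt de v(t), encontramos a(t) = 63·exp(-3·t). La derivada de la aceleración da la sacudida: j(t) = -189·exp(-3·t). Tenemos la sacudida j(t) = -189·exp(-3·t). Sustituyendo t = log(3)/3: j(log(3)/3) = -63.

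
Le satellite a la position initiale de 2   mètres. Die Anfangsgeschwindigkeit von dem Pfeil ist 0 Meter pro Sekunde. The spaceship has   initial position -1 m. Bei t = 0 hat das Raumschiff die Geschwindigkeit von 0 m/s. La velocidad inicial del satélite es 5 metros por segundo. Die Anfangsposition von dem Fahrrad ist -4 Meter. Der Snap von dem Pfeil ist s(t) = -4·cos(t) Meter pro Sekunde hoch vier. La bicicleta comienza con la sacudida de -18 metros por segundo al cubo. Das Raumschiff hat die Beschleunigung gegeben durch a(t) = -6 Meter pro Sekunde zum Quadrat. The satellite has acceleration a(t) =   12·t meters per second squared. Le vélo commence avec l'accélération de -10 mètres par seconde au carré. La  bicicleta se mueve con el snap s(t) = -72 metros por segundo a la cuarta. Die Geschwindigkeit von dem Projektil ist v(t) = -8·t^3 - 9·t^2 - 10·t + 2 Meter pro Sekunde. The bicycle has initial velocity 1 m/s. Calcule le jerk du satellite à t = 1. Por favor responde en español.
Debemos derivar nuestra ecuación de la aceleración a(t) = 12·t 1 vez. Tomando d/dt de a(t), encontramos j(t) = 12. Usando j(t) = 12 y sustituyendo t = 1, encontramos j = 12.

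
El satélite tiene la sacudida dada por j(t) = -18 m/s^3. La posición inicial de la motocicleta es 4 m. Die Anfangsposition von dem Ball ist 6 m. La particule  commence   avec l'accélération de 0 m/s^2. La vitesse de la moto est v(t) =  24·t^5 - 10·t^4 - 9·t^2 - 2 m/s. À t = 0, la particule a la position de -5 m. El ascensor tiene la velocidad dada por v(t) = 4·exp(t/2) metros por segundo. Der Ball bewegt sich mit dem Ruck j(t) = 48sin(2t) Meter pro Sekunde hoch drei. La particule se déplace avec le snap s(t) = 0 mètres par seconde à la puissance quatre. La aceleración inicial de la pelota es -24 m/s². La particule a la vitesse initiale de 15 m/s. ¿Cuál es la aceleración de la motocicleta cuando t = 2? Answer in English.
Starting from velocity v(t) = 24·t^5 - 10·t^4 - 9·t^2 - 2, we take 1 derivative. Taking d/dt of v(t), we find a(t) = 120·t^4 - 40·t^3 - 18·t. From the given acceleration equation a(t) = 120·t^4 - 40·t^3 - 18·t, we substitute t = 2 to get a = 1564.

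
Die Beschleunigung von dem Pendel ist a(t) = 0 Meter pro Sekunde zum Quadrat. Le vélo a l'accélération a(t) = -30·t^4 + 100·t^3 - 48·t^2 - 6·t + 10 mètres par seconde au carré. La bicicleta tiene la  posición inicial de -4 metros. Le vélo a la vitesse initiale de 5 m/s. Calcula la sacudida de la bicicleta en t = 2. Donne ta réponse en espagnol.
Debemos derivar nuestra ecuación de la aceleración a(t) = -30·t^4 + 100·t^3 - 48·t^2 - 6·t + 10 1 vez. La derivada de la aceleración da la sacudida: j(t) = -120·t^3 + 300·t^2 - 96·t - 6. De la ecuación de la sacudida j(t) = -120·t^3 + 300·t^2 - 96·t - 6, sustituimos t = 2 para obtener j = 42.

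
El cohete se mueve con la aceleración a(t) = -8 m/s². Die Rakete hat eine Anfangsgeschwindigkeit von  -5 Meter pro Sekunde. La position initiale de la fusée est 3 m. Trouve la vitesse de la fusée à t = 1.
Nous devons intégrer notre équation de l'accélération a(t) = -8 1 fois. En intégrant l'accélération et en utilisant la condition initiale v(0) = -5, nous obtenons v(t) = -8·t - 5. Nous avons la vitesse v(t) = -8·t - 5. En substituant t = 1: v(1) = -13.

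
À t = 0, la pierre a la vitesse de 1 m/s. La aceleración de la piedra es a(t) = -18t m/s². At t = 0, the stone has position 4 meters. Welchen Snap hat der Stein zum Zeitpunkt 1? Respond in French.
En partant de l'accélération a(t) = -18·t, nous prenons 2 dérivées. La dérivée de l'accélération donne le jerk: j(t) = -18. En prenant d/dt de j(t), nous trouvons s(t) = 0. En utilisant s(t) = 0 et en substituant t = 1, nous trouvons s = 0.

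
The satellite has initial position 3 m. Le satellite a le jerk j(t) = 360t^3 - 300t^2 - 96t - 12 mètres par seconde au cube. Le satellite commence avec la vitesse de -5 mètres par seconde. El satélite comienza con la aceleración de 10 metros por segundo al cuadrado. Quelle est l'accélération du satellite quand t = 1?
Nous devons intégrer notre équation du jerk j(t) = 360·t^3 - 300·t^2 - 96·t - 12 1 fois. En intégrant le jerk et en utilisant la condition initiale a(0) = 10, nous obtenons a(t) = 90·t^4 - 100·t^3 - 48·t^2 - 12·t + 10. Nous avons l'accélération a(t) = 90·t^4 - 100·t^3 - 48·t^2 - 12·t + 10. En substituant t = 1: a(1) = -60.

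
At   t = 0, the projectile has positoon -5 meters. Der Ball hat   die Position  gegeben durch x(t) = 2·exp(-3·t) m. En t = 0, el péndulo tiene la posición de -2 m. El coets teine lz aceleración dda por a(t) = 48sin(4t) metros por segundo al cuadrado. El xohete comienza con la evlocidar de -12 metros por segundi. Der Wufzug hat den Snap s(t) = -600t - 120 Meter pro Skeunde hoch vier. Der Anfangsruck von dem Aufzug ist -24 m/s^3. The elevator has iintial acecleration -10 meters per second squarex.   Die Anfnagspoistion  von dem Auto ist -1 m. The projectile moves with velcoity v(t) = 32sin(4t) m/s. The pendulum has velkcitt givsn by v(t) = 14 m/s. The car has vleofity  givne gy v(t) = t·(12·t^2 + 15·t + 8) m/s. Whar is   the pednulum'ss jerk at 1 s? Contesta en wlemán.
Um dies zu lösen, müssen wir 2 Ableitungen unserer Gleichung für die Geschwindigkeit v(t) = 14 nehmen. Mit d/dt von v(t) finden wir a(t) = 0. Durch Ableiten von der Beschleunigung erhalten wir den Ruck: j(t) = 0. Mit j(t) = 0 und Einsetzen von t = 1, finden wir j = 0.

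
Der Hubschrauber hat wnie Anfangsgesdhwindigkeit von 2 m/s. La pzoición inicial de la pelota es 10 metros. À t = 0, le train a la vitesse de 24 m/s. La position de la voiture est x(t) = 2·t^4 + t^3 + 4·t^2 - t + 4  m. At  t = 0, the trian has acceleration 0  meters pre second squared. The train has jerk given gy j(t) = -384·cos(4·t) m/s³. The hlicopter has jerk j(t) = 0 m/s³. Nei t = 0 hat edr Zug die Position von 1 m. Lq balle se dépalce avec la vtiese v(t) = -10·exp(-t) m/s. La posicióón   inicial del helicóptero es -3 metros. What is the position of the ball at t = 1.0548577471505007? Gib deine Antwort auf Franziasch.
Pour résoudre ceci, nous devons prendre 1 intégrale de notre équation de la vitesse v(t) = -10·exp(-t). La primitive de la vitesse est la position. En utilisant x(0) = 10, nous obtenons x(t) = 10·exp(-t). De l'équation de la position x(t) = 10·exp(-t), nous substituons t = 1.0548577471505007 pour obtenir x = 3.48241962194312.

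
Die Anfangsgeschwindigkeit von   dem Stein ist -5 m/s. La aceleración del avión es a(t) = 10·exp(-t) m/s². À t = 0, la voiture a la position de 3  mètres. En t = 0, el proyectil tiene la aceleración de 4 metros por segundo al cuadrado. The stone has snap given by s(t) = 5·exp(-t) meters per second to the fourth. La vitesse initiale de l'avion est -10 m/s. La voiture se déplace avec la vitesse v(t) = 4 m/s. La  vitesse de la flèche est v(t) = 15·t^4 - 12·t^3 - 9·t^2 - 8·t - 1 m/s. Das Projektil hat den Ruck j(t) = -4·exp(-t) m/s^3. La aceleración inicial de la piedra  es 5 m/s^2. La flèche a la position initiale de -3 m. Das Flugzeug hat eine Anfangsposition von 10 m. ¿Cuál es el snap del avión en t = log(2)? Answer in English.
To solve this, we need to take 2 derivatives of our acceleration equation a(t) = 10·exp(-t). Differentiating acceleration, we get jerk: j(t) = -10·exp(-t). The derivative of jerk gives snap: s(t) = 10·exp(-t). Using s(t) = 10·exp(-t) and substituting t = log(2), we find s = 5.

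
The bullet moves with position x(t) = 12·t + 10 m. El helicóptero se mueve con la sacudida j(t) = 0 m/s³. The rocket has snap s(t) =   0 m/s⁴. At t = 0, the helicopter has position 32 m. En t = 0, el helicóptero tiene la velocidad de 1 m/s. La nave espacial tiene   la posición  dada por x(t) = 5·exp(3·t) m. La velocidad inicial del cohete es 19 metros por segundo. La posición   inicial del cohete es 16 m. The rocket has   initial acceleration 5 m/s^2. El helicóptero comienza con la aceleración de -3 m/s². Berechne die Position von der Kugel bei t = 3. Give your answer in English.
From the given position equation x(t) = 12·t + 10, we substitute t = 3 to get x = 46.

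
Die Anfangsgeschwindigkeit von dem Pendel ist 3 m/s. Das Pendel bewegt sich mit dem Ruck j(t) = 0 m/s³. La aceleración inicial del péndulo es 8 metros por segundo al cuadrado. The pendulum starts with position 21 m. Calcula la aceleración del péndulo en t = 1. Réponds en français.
Nous devons trouver l'intégrale de notre équation du jerk j(t) = 0 1 fois. En intégrant le jerk et en utilisant la condition initiale a(0) = 8, nous obtenons a(t) = 8. En utilisant a(t) = 8 et en substituant t = 1, nous trouvons a = 8.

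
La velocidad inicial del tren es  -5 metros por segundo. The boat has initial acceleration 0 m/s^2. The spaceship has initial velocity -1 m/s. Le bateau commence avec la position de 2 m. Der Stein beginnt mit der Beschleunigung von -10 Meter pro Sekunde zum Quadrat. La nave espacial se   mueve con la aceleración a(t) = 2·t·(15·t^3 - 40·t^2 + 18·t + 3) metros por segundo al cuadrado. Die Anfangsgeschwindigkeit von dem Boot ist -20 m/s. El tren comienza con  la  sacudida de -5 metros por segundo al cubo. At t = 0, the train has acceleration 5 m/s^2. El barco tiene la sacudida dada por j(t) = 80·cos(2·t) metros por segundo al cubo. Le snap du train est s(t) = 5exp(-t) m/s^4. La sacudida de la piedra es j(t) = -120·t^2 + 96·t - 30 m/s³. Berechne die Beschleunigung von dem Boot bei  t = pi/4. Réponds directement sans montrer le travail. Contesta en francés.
L'accélération à t = pi/4 est a = 40.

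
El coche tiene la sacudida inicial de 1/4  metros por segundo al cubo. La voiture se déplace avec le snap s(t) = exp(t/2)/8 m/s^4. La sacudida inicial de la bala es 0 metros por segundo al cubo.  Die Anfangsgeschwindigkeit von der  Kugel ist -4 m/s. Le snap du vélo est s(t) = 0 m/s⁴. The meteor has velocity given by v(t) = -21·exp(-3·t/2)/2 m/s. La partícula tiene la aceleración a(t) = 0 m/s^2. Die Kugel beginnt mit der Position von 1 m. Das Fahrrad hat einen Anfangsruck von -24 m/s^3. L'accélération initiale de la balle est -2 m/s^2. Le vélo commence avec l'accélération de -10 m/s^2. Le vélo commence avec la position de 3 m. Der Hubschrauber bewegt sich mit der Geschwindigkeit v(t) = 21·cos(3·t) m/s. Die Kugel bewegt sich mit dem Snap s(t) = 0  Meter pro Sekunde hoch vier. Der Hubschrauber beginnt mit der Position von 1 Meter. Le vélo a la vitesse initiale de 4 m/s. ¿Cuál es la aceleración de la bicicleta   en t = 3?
Partiendo del snap s(t) = 0, tomamos 2 antiderivadas. La antiderivada del snap es la sacudida. Usando j(0) = -24, obtenemos j(t) = -24. Integrando la sacudida y usando la condición inicial a(0) = -10, obtenemos a(t) = -24·t - 10. Usando a(t) = -24·t - 10 y sustituyendo t = 3, encontramos a = -82.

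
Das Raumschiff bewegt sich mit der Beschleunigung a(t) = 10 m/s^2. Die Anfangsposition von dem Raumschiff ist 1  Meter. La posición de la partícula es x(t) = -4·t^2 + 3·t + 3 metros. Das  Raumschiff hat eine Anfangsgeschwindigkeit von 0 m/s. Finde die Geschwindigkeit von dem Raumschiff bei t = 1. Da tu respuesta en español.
Partiendo de la aceleración a(t) = 10, tomamos 1 antiderivada. La antiderivada de la aceleración es la velocidad. Usando v(0) = 0, obtenemos v(t) = 10·t. Tenemos la velocidad v(t) = 10·t. Sustituyendo t = 1: v(1) = 10.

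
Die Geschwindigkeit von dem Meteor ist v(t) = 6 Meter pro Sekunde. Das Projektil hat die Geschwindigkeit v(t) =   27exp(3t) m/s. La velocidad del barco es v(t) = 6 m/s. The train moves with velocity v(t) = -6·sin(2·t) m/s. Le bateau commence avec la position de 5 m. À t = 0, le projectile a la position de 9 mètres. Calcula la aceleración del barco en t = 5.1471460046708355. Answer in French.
En partant de la vitesse v(t) = 6, nous prenons 1 dérivée. La dérivée de la vitesse donne l'accélération: a(t) = 0. De l'équation de l'accélération a(t) = 0, nous substituons t = 5.1471460046708355 pour obtenir a = 0.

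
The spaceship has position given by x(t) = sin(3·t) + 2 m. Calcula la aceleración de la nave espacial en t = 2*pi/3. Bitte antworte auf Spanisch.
Para resolver esto, necesitamos tomar 2 derivadas de nuestra ecuación de la posición x(t) = sin(3·t) + 2. Derivando la posición, obtenemos la velocidad: v(t) = 3·cos(3·t). La derivada de la velocidad da la aceleración: a(t) = -9·sin(3·t). De la ecuación de la aceleración a(t) = -9·sin(3·t), sustituimos t = 2*pi/3 para obtener a = 0.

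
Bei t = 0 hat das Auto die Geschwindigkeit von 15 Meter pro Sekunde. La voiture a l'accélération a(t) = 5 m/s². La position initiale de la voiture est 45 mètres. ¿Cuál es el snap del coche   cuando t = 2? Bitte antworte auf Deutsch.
Um dies zu lösen, müssen wir 2 Ableitungen unserer Gleichung für die Beschleunigung a(t) = 5 nehmen. Die Ableitung von der Beschleunigung ergibt den Ruck: j(t) = 0. Die Ableitung von dem Ruck ergibt den Snap: s(t) = 0. Aus der Gleichung für den Snap s(t) = 0, setzen wir t = 2 ein und erhalten s = 0.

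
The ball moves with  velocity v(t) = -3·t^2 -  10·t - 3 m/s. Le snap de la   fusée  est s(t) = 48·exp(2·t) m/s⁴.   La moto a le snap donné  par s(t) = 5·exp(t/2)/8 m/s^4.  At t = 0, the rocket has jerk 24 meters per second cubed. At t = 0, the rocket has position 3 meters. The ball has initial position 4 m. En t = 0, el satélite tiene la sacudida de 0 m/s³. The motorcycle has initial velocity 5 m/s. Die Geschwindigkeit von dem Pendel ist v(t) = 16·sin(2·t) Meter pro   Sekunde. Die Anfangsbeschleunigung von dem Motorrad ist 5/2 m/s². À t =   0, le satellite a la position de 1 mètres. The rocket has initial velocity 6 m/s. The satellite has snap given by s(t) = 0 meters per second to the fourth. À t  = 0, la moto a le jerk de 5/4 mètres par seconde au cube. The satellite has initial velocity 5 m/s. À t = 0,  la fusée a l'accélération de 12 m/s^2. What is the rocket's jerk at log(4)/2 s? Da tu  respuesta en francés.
Nous devons trouver l'intégrale de notre équation du snap s(t) = 48·exp(2·t) 1 fois. En prenant ∫s(t)dt et en appliquant j(0) = 24, nous trouvons j(t) = 24·exp(2·t). De l'équation du jerk j(t) = 24·exp(2·t), nous substituons t = log(4)/2 pour obtenir j = 96.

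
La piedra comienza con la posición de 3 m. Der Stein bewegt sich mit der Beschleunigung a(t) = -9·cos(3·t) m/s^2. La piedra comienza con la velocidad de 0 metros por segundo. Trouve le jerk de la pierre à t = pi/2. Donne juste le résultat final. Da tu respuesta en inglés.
The jerk at t = pi/2 is j = -27.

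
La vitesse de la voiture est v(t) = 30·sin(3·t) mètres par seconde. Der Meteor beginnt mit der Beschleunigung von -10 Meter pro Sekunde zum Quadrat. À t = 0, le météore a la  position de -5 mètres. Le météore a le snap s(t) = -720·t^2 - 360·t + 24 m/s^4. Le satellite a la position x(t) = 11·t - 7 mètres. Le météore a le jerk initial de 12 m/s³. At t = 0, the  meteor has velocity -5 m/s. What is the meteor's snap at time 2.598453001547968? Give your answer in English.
Using s(t) = -720·t^2 - 360·t + 24 and substituting t = 2.598453001547968, we find s = -5772.85284145989.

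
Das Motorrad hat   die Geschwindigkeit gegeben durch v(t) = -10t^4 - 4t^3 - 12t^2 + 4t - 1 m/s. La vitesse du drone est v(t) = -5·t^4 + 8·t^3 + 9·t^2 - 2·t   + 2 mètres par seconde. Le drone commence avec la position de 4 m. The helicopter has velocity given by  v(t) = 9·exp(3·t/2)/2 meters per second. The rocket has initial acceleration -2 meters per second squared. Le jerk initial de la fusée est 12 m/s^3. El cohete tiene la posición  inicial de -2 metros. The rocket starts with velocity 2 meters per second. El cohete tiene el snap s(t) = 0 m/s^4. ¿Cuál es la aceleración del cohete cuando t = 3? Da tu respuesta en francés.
En partant du snap s(t) = 0, nous prenons 2 intégrales. En intégrant le snap et en utilisant la condition initiale j(0) = 12, nous obtenons j(t) = 12. L'intégrale du jerk, avec a(0) = -2, donne l'accélération: a(t) = 12·t - 2. Nous avons l'accélération a(t) = 12·t - 2. En substituant t = 3: a(3) = 34.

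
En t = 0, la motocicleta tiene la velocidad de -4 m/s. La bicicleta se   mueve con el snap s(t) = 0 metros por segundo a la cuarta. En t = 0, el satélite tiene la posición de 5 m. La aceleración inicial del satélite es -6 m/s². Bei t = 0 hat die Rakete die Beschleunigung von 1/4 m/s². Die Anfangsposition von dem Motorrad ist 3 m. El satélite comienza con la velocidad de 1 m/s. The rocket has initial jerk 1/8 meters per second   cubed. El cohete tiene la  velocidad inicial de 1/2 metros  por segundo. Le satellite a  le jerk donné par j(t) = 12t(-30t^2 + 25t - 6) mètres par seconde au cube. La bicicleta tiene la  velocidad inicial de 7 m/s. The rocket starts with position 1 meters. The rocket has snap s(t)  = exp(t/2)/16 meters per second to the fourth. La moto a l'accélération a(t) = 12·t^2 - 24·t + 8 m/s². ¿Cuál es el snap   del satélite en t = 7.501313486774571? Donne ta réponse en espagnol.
Debemos derivar nuestra ecuación de la sacudida j(t) = 12·t·(-30·t^2 + 25·t - 6) 1 vez. Tomando d/dt de j(t), encontramos s(t) = -360·t^2 + 12·t·(25 - 60·t) + 300·t - 72. Usando s(t) = -360·t^2 + 12·t·(25 - 60·t) + 300·t - 72 y sustituyendo t = 7.501313486774571, encontramos s = -56342.4922569506.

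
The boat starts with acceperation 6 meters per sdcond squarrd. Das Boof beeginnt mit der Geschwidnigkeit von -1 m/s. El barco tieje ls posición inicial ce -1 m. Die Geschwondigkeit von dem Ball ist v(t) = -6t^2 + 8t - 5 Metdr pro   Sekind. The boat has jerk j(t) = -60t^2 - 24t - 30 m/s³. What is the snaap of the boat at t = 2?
To solve this, we need to take 1 derivative of our jerk equation j(t) = -60·t^2 - 24·t - 30. Differentiating jerk, we get snap: s(t) = -120·t - 24. From the given snap equation s(t) = -120·t - 24, we substitute t = 2 to get s = -264.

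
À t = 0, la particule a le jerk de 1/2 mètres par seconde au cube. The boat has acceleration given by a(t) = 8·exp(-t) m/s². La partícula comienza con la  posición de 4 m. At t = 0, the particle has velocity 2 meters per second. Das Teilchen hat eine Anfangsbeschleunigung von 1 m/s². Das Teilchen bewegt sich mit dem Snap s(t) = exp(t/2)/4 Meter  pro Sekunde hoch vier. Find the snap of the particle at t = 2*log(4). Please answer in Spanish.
Usando s(t) = exp(t/2)/4 y sustituyendo t = 2*log(4), encontramos s = 1.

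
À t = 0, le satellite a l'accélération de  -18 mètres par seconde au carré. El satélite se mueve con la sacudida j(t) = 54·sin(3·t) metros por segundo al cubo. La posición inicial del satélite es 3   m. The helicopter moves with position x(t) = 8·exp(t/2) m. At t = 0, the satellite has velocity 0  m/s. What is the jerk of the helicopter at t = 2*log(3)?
Starting from position x(t) = 8·exp(t/2), we take 3 derivatives. Taking d/dt of x(t), we find v(t) = 4·exp(t/2). Differentiating velocity, we get acceleration: a(t) = 2·exp(t/2). The derivative of acceleration gives jerk: j(t) = exp(t/2). We have jerk j(t) = exp(t/2). Substituting t = 2*log(3): j(2*log(3)) = 3.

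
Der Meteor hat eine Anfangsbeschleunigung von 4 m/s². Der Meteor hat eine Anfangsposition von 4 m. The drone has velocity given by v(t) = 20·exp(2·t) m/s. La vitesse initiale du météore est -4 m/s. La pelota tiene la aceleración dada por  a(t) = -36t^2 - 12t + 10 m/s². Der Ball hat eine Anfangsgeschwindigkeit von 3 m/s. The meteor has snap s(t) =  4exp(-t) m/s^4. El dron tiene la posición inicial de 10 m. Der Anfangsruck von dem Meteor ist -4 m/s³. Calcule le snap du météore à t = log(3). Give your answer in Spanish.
Tenemos el snap s(t) = 4·exp(-t). Sustituyendo t = log(3): s(log(3)) = 4/3.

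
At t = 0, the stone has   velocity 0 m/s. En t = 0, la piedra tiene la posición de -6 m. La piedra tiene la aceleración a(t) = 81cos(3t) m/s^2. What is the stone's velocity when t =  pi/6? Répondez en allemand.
Wir müssen unsere Gleichung für die Beschleunigung a(t) = 81·cos(3·t) 1-mal integrieren. Durch Integration von der Beschleunigung und Verwendung der Anfangsbedingung v(0) = 0, erhalten wir v(t) = 27·sin(3·t). Aus der Gleichung für die Geschwindigkeit v(t) = 27·sin(3·t), setzen wir t = pi/6 ein und erhalten v = 27.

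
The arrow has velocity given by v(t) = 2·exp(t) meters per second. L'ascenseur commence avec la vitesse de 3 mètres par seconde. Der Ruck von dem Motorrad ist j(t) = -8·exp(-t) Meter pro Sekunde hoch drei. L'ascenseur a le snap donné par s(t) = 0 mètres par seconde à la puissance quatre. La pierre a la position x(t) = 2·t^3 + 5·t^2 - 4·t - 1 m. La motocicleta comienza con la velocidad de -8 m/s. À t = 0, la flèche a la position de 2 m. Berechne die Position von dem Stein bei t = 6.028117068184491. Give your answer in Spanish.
Usando x(t) = 2·t^3 + 5·t^2 - 4·t - 1 y sustituyendo t = 6.028117068184491, encontramos x = 594.680300353631.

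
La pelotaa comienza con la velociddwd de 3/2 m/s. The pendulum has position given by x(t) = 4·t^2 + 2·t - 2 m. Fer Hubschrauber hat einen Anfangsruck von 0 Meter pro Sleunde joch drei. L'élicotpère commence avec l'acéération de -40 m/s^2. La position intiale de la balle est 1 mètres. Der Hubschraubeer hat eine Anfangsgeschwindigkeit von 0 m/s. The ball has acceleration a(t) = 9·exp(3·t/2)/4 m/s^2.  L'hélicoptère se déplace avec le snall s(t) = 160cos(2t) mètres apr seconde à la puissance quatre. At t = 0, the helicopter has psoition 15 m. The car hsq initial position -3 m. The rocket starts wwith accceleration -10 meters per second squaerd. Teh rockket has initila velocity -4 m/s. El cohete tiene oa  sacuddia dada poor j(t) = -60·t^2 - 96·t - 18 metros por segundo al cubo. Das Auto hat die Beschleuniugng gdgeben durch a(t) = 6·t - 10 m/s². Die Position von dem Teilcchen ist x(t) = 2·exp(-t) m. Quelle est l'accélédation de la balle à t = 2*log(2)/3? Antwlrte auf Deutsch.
Mit a(t) = 9·exp(3·t/2)/4 und Einsetzen von t = 2*log(2)/3, finden wir a = 9/2.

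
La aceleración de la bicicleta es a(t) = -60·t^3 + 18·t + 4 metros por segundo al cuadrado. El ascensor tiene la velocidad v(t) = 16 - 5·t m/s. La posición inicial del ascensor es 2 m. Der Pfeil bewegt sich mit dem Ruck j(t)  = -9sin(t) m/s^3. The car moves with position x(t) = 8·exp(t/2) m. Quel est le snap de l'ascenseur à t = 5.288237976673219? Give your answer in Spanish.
Debemos derivar nuestra ecuación de la velocidad v(t) = 16 - 5·t 3 veces. Tomando d/dt de v(t), encontramos a(t) = -5. La derivada de la aceleración da la sacudida: j(t) = 0. La derivada de la sacudida da el snap: s(t) = 0. Tenemos el snap s(t) = 0. Sustituyendo t = 5.288237976673219: s(5.288237976673219) = 0.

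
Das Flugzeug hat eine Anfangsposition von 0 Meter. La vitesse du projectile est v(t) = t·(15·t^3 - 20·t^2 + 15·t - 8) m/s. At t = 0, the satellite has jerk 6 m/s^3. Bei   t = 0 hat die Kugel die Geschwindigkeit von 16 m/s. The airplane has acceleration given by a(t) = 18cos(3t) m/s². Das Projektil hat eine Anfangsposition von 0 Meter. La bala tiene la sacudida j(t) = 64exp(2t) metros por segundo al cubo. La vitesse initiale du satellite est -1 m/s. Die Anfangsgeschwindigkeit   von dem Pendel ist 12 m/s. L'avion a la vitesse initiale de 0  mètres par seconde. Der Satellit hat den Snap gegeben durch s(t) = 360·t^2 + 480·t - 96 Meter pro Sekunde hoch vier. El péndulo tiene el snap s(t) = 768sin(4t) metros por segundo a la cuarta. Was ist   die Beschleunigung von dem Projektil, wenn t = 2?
Um dies zu lösen, müssen wir 1 Ableitung unserer Gleichung für die Geschwindigkeit v(t) = t·(15·t^3 - 20·t^2 + 15·t - 8) nehmen. Die Ableitung von der Geschwindigkeit ergibt die Beschleunigung: a(t) = 15·t^3 - 20·t^2 + t·(45·t^2 - 40·t + 15) + 15·t - 8. Wir haben die Beschleunigung a(t) = 15·t^3 - 20·t^2 + t·(45·t^2 - 40·t + 15) + 15·t - 8. Durch Einsetzen von t = 2: a(2) = 292.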